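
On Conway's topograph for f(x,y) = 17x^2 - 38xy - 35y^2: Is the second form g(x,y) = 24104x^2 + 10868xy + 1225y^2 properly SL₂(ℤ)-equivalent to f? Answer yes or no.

D₁ = 3824, D₂ = 3824
river cycle of f (length 32): (-35, 38, 17), (17, 30, -43), (-43, 56, 4), (4, 56, -43), (-43, 30, 17), (17, 38, -35), (-35, 32, 20), (20, 48, -19), (-19, 28, 40), (40, 52, -7), … (22 more)
river cycle of g (length 32): (17, 30, -43), (-43, 56, 4), (4, 56, -43), (-43, 30, 17), (17, 38, -35), (-35, 32, 20), (20, 48, -19), (-19, 28, 40), (40, 52, -7), (-7, 60, 8), … (22 more)
cycles coincide ⇒ equivalent

yes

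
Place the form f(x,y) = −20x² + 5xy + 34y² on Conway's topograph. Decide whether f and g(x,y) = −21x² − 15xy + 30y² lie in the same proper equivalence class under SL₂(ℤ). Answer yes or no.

D₁ = 2745, D₂ = 2745
river cycle of f (length 12): (-20, 45, 9), (9, 45, -20), (-20, 35, 19), (19, 41, -14), (-14, 43, 16), (16, 21, -36), (-36, 51, 1), (1, 51, -36), (-36, 21, 16), (16, 43, -14), … (2 more)
river cycle of g (length 8): (30, 15, -21), (-21, 27, 24), (24, 21, -24), (-24, 27, 21), (21, 15, -30), (-30, 45, 6), (6, 51, -6), (-6, 45, 30)
cycles differ ⇒ inequivalent

no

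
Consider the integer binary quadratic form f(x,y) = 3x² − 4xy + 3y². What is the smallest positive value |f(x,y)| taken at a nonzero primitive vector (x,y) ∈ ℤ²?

translate: b→2 (≡-4 mod 6), so (3,-4,3)→(3,2,2)
flip: (3,2,2)→(2,-2,3)
translate: b→2 (≡-2 mod 4), so (2,-2,3)→(2,2,3)
reduced (well bottom): (2,2,3) with a≤c, −a<b≤a
well minimum = a = 2

2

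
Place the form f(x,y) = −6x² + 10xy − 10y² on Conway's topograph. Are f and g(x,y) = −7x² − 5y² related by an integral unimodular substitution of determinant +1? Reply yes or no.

D₁ = -140, D₂ = -140
f is negative-definite; reduce −f:
−f: translate: b→2 (≡-10 mod 12), so (6,-10,10)→(6,2,6)
−f: reduced (well bottom): (6,2,6) with a≤c, −a<b≤a
flip sign back: reduced form of f is (-6,-2,-6)
g is negative-definite; reduce −g:
−g: flip: (7,0,5)→(5,0,7)
−g: reduced (well bottom): (5,0,7) with a≤c, −a<b≤a
flip sign back: reduced form of g is (-5,0,-7)
reduced forms (-6, -2, -6) vs (-5, 0, -7) ⇒ inequivalent

no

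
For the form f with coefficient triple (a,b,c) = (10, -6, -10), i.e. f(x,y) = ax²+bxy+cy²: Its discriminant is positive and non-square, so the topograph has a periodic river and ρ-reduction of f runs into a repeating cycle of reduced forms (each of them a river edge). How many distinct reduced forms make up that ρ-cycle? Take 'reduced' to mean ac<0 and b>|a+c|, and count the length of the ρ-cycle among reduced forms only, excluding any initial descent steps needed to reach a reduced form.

D = 436, ⌊√D⌋ = 20
descent: ρ → (-10,6,10)  [lands on river]
river: ρ → (10,14,-6)
river: ρ → (-6,10,14)
river: ρ → (14,18,-2)
river: ρ → (-2,18,14)
river: ρ → (14,10,-6)
river: ρ → (-6,14,10)
river: ρ → (10,6,-10)
river: ρ → (-10,14,6)
river: ρ → (6,10,-14)
river: ρ → (-14,18,2)
river: ρ → (2,18,-14)
river: ρ → (-14,10,6)
river: ρ → (6,14,-10)
ρ-cycle length = 14 (tail of 1 descent step not counted)

14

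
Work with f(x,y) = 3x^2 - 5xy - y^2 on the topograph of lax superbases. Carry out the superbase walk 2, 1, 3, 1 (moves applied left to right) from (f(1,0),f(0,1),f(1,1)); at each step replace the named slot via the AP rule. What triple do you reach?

start (3,-1,-3) = (f(1,0),f(0,1),f(1,1))
replace slot 2: 2·(3+(-3)) − (-1) = 1 → (3,1,-3)
replace slot 1: 2·(1+(-3)) − 3 = -7 → (-7,1,-3)
replace slot 3: 2·((-7)+1) − (-3) = -9 → (-7,1,-9)
replace slot 1: 2·(1+(-9)) − (-7) = -9 → (-9,1,-9)

-9,1,-9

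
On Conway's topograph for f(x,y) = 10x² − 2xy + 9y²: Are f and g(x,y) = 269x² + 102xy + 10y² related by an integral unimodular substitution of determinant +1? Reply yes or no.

D₁ = -356, D₂ = -356
f: flip: (10,-2,9)→(9,2,10)
f: reduced (well bottom): (9,2,10) with a≤c, −a<b≤a
g: flip: (269,102,10)→(10,-102,269)
g: translate: b→-2 (≡-102 mod 20), so (10,-102,269)→(10,-2,9)
g: flip: (10,-2,9)→(9,2,10)
g: reduced (well bottom): (9,2,10) with a≤c, −a<b≤a
reduced forms (9, 2, 10) vs (9, 2, 10) ⇒ equivalent

yes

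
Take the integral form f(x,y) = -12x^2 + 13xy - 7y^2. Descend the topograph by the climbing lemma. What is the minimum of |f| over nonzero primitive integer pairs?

translate: b→11 (≡-13 mod 24), so (12,-13,7)→(12,11,6)
flip: (12,11,6)→(6,-11,12)
translate: b→1 (≡-11 mod 12), so (6,-11,12)→(6,1,7)
reduced (well bottom): (6,1,7) with a≤c, −a<b≤a
well minimum |f| = |-6| = 6 (negative-definite)

6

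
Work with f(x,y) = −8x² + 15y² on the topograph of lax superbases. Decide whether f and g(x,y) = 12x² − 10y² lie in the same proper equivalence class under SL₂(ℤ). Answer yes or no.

D₁ = 480, D₂ = 480
river cycle of f (length 4): (-8, 16, 7), (7, 12, -12), (-12, 12, 7), (7, 16, -8)
river cycle of g (length 2): (-10, 20, 2), (2, 20, -10)
cycles differ ⇒ inequivalent

no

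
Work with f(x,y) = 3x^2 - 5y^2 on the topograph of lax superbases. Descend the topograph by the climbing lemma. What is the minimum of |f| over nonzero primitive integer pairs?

descent: ρ → (-5,0,3)
descent: ρ → (3,6,-2)  [lands on river]
river: ρ → (-2,6,3)
closes: descent 2, river 2
min |a| on river = 2

2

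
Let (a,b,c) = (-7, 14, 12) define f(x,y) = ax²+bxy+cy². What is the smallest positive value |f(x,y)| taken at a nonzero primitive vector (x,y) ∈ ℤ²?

river: ρ → (12,10,-9)
river: ρ → (-9,8,13)
river: ρ → (13,18,-4)
river: ρ → (-4,22,3)
river: ρ → (3,20,-11)
river: ρ → (-11,2,12)
river: ρ → (12,22,-1)
river: ρ → (-1,22,12)
river: ρ → (12,2,-11)
river: ρ → (-11,20,3)
river: ρ → (3,22,-4)
river: ρ → (-4,18,13)
river: ρ → (13,8,-9)
river: ρ → (-9,10,12)
river: ρ → (12,14,-7)
river: ρ → (-7,14,12)
closes: descent 0, river 16
min |a| on river = 1

1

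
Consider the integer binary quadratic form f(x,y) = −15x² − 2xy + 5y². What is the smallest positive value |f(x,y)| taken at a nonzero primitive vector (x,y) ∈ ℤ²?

descent: ρ → (5,12,-8)  [lands on river]
river: ρ → (-8,4,9)
river: ρ → (9,14,-3)
river: ρ → (-3,16,4)
river: ρ → (4,16,-3)
river: ρ → (-3,14,9)
river: ρ → (9,4,-8)
river: ρ → (-8,12,5)
river: ρ → (5,8,-12)
river: ρ → (-12,16,1)
river: ρ → (1,16,-12)
river: ρ → (-12,8,5)
closes: descent 1, river 12
min |a| on river = 1

1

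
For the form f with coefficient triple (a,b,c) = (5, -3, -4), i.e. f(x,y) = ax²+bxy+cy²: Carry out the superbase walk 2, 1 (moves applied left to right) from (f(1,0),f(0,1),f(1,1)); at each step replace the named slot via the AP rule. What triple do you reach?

start (5,-4,-2) = (f(1,0),f(0,1),f(1,1))
replace slot 2: 2·(5+(-2)) − (-4) = 10 → (5,10,-2)
replace slot 1: 2·(10+(-2)) − 5 = 11 → (11,10,-2)

11,10,-2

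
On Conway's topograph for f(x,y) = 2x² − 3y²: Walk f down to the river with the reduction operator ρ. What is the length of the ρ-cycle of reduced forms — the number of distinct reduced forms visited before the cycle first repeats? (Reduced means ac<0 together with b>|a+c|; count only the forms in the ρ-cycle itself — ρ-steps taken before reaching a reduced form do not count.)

D = 24, ⌊√D⌋ = 4
descent: ρ → (-3,0,2)
descent: ρ → (2,4,-1)  [lands on river]
river: ρ → (-1,4,2)
ρ-cycle length = 2 (tail of 2 descent steps not counted)

2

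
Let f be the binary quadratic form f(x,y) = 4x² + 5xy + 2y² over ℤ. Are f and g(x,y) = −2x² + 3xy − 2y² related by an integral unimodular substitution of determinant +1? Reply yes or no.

D₁ = -7, D₂ = -7
f: translate: b→-3 (≡5 mod 8), so (4,5,2)→(4,-3,1)
f: flip: (4,-3,1)→(1,3,4)
f: translate: b→1 (≡3 mod 2), so (1,3,4)→(1,1,2)
f: reduced (well bottom): (1,1,2) with a≤c, −a<b≤a
g is negative-definite; reduce −g:
−g: translate: b→1 (≡-3 mod 4), so (2,-3,2)→(2,1,1)
−g: flip: (2,1,1)→(1,-1,2)
−g: translate: b→1 (≡-1 mod 2), so (1,-1,2)→(1,1,2)
−g: reduced (well bottom): (1,1,2) with a≤c, −a<b≤a
flip sign back: reduced form of g is (-1,-1,-2)
reduced forms (1, 1, 2) vs (-1, -1, -2) ⇒ inequivalent

no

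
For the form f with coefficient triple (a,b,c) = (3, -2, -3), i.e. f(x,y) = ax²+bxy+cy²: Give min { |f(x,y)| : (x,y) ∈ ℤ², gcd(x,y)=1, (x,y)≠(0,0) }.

descent: ρ → (-3,2,3)  [lands on river]
river: ρ → (3,4,-2)
river: ρ → (-2,4,3)
river: ρ → (3,2,-3)
river: ρ → (-3,4,2)
river: ρ → (2,4,-3)
closes: descent 1, river 6
min |a| on river = 2

2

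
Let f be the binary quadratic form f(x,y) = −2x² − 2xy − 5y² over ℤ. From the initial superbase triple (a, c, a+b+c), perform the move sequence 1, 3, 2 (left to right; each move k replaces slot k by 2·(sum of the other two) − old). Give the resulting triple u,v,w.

start (-2,-5,-9) = (f(1,0),f(0,1),f(1,1))
replace slot 1: 2·((-5)+(-9)) − (-2) = -26 → (-26,-5,-9)
replace slot 3: 2·((-26)+(-5)) − (-9) = -53 → (-26,-5,-53)
replace slot 2: 2·((-26)+(-53)) − (-5) = -153 → (-26,-153,-53)

-26,-153,-53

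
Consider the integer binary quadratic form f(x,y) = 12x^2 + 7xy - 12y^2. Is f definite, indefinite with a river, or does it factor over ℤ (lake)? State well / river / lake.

D = b²−4ac = 7² − 4·12·(-12) = 625
D = 25² is a perfect square ⇒ form factors over ℤ ⇒ lakes

lake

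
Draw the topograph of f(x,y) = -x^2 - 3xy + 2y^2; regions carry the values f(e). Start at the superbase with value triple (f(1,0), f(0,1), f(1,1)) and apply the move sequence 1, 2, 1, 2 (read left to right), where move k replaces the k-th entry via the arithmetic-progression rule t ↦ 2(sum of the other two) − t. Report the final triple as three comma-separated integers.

start (-1,2,-2) = (f(1,0),f(0,1),f(1,1))
replace slot 1: 2·(2+(-2)) − (-1) = 1 → (1,2,-2)
replace slot 2: 2·(1+(-2)) − 2 = -4 → (1,-4,-2)
replace slot 1: 2·((-4)+(-2)) − 1 = -13 → (-13,-4,-2)
replace slot 2: 2·((-13)+(-2)) − (-4) = -26 → (-13,-26,-2)

-13,-26,-2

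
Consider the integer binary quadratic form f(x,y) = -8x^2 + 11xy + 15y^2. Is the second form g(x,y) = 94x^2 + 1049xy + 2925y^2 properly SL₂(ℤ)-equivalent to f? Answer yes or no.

D₁ = 601, D₂ = 601
river cycle of f (length 66): (15, 19, -4), (-4, 21, 10), (10, 19, -6), (-6, 17, 13), (13, 9, -10), (-10, 11, 12), (12, 13, -9), (-9, 23, 2), (2, 21, -20), (-20, 19, 3), … (56 more)
river cycle of g (length 66): (15, 19, -4), (-4, 21, 10), (10, 19, -6), (-6, 17, 13), (13, 9, -10), (-10, 11, 12), (12, 13, -9), (-9, 23, 2), (2, 21, -20), (-20, 19, 3), … (56 more)
cycles coincide ⇒ equivalent

yes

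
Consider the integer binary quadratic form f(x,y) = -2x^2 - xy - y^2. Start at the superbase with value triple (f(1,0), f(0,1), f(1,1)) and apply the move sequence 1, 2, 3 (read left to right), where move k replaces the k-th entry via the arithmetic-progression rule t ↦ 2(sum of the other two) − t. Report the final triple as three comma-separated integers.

start (-2,-1,-4) = (f(1,0),f(0,1),f(1,1))
replace slot 1: 2·((-1)+(-4)) − (-2) = -8 → (-8,-1,-4)
replace slot 2: 2·((-8)+(-4)) − (-1) = -23 → (-8,-23,-4)
replace slot 3: 2·((-8)+(-23)) − (-4) = -58 → (-8,-23,-58)

-8,-23,-58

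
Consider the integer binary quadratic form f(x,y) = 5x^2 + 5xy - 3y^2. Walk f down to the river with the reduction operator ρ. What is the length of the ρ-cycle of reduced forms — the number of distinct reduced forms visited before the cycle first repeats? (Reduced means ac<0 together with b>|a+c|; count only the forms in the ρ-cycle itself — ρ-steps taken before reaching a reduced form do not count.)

D = 85, ⌊√D⌋ = 9
river: ρ → (-3,7,3)
river: ρ → (3,5,-5)
river: ρ → (-5,5,3)
river: ρ → (3,7,-3)
river: ρ → (-3,5,5)
river: ρ → (5,5,-3)
ρ-cycle length = 6 (tail of 0 descent steps not counted)

6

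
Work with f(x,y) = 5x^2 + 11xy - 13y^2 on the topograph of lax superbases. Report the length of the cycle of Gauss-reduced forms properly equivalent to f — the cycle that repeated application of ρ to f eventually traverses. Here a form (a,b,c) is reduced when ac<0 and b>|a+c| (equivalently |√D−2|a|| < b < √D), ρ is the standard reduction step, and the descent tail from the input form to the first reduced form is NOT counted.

D = 381, ⌊√D⌋ = 19
river: ρ → (-13,15,3)
river: ρ → (3,15,-13)
river: ρ → (-13,11,5)
river: ρ → (5,19,-1)
river: ρ → (-1,19,5)
river: ρ → (5,11,-13)
ρ-cycle length = 6 (tail of 0 descent steps not counted)

6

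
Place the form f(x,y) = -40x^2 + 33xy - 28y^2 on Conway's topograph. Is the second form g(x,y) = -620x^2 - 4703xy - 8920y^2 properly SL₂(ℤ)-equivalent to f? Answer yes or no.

D₁ = -3391, D₂ = -3391
f is negative-definite; reduce −f:
−f: flip: (40,-33,28)→(28,33,40)
−f: translate: b→-23 (≡33 mod 56), so (28,33,40)→(28,-23,35)
−f: reduced (well bottom): (28,-23,35) with a≤c, −a<b≤a
flip sign back: reduced form of f is (-28,23,-35)
g is negative-definite; reduce −g:
−g: translate: b→-257 (≡4703 mod 1240), so (620,4703,8920)→(620,-257,28)
−g: flip: (620,-257,28)→(28,257,620)
−g: translate: b→-23 (≡257 mod 56), so (28,257,620)→(28,-23,35)
−g: reduced (well bottom): (28,-23,35) with a≤c, −a<b≤a
flip sign back: reduced form of g is (-28,23,-35)
reduced forms (-28, 23, -35) vs (-28, 23, -35) ⇒ equivalent

yes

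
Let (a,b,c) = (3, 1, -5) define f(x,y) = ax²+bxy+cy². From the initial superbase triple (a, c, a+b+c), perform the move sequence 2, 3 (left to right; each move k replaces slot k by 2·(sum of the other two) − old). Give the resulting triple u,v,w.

start (3,-5,-1) = (f(1,0),f(0,1),f(1,1))
replace slot 2: 2·(3+(-1)) − (-5) = 9 → (3,9,-1)
replace slot 3: 2·(3+9) − (-1) = 25 → (3,9,25)

3,9,25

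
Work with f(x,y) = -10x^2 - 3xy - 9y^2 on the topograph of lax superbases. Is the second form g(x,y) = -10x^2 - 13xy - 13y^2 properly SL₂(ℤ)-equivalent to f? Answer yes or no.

D₁ = -351, D₂ = -351
f is negative-definite; reduce −f:
−f: flip: (10,3,9)→(9,-3,10)
−f: reduced (well bottom): (9,-3,10) with a≤c, −a<b≤a
flip sign back: reduced form of f is (-9,3,-10)
g is negative-definite; reduce −g:
−g: translate: b→-7 (≡13 mod 20), so (10,13,13)→(10,-7,10)
−g: flip: (10,-7,10)→(10,7,10)
−g: reduced (well bottom): (10,7,10) with a≤c, −a<b≤a
flip sign back: reduced form of g is (-10,-7,-10)
reduced forms (-9, 3, -10) vs (-10, -7, -10) ⇒ inequivalent

no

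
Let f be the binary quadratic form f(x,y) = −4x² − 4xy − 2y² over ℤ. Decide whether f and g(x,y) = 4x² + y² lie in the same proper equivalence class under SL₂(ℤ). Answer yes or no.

D₁ = -16, D₂ = -16
f is negative-definite; reduce −f:
−f: flip: (4,4,2)→(2,-4,4)
−f: translate: b→0 (≡-4 mod 4), so (2,-4,4)→(2,0,2)
−f: reduced (well bottom): (2,0,2) with a≤c, −a<b≤a
flip sign back: reduced form of f is (-2,0,-2)
g: flip: (4,0,1)→(1,0,4)
g: reduced (well bottom): (1,0,4) with a≤c, −a<b≤a
reduced forms (-2, 0, -2) vs (1, 0, 4) ⇒ inequivalent

no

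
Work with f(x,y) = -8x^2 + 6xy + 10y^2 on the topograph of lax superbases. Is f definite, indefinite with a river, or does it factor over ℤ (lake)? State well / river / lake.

D = b²−4ac = 6² − 4·(-8)·10 = 356
D > 0 non-square ⇒ indefinite ⇒ periodic river

river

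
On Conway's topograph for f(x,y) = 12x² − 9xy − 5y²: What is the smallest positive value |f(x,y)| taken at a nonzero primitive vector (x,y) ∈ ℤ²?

descent: ρ → (-5,9,12)  [lands on river]
river: ρ → (12,15,-2)
river: ρ → (-2,17,4)
river: ρ → (4,15,-6)
river: ρ → (-6,9,10)
river: ρ → (10,11,-5)
closes: descent 1, river 6
min |a| on river = 2

2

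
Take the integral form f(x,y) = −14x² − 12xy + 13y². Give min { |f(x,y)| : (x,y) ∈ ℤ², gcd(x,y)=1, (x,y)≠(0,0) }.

descent: ρ → (13,12,-14)  [lands on river]
river: ρ → (-14,16,11)
river: ρ → (11,28,-2)
river: ρ → (-2,28,11)
river: ρ → (11,16,-14)
river: ρ → (-14,12,13)
river: ρ → (13,14,-13)
river: ρ → (-13,12,14)
river: ρ → (14,16,-11)
river: ρ → (-11,28,2)
river: ρ → (2,28,-11)
river: ρ → (-11,16,14)
river: ρ → (14,12,-13)
river: ρ → (-13,14,13)
closes: descent 1, river 14
min |a| on river = 2

2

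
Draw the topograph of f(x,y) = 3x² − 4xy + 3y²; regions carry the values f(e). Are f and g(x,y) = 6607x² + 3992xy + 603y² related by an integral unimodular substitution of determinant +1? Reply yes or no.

D₁ = -20, D₂ = -20
f: translate: b→2 (≡-4 mod 6), so (3,-4,3)→(3,2,2)
f: flip: (3,2,2)→(2,-2,3)
f: translate: b→2 (≡-2 mod 4), so (2,-2,3)→(2,2,3)
f: reduced (well bottom): (2,2,3) with a≤c, −a<b≤a
g: flip: (6607,3992,603)→(603,-3992,6607)
g: translate: b→-374 (≡-3992 mod 1206), so (603,-3992,6607)→(603,-374,58)
g: flip: (603,-374,58)→(58,374,603)
g: translate: b→26 (≡374 mod 116), so (58,374,603)→(58,26,3)
g: flip: (58,26,3)→(3,-26,58)
g: translate: b→-2 (≡-26 mod 6), so (3,-26,58)→(3,-2,2)
g: flip: (3,-2,2)→(2,2,3)
g: reduced (well bottom): (2,2,3) with a≤c, −a<b≤a
reduced forms (2, 2, 3) vs (2, 2, 3) ⇒ equivalent

yes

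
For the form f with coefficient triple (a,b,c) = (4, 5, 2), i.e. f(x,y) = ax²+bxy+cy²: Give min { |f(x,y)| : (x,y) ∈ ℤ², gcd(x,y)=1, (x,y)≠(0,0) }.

translate: b→-3 (≡5 mod 8), so (4,5,2)→(4,-3,1)
flip: (4,-3,1)→(1,3,4)
translate: b→1 (≡3 mod 2), so (1,3,4)→(1,1,2)
reduced (well bottom): (1,1,2) with a≤c, −a<b≤a
well minimum = a = 1

1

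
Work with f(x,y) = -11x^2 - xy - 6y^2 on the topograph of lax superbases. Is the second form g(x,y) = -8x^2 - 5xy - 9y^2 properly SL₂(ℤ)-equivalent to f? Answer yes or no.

D₁ = -263, D₂ = -263
f is negative-definite; reduce −f:
−f: flip: (11,1,6)→(6,-1,11)
−f: reduced (well bottom): (6,-1,11) with a≤c, −a<b≤a
flip sign back: reduced form of f is (-6,1,-11)
g is negative-definite; reduce −g:
−g: reduced (well bottom): (8,5,9) with a≤c, −a<b≤a
flip sign back: reduced form of g is (-8,-5,-9)
reduced forms (-6, 1, -11) vs (-8, -5, -9) ⇒ inequivalent

no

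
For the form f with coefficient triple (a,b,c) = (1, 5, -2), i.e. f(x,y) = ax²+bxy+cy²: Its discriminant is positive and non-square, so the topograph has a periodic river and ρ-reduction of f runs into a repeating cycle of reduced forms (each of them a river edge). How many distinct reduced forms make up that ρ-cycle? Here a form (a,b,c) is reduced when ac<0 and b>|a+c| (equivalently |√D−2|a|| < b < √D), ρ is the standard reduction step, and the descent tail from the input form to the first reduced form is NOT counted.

D = 33, ⌊√D⌋ = 5
river: ρ → (-2,3,3)
river: ρ → (3,3,-2)
river: ρ → (-2,5,1)
river: ρ → (1,5,-2)
ρ-cycle length = 4 (tail of 0 descent steps not counted)

4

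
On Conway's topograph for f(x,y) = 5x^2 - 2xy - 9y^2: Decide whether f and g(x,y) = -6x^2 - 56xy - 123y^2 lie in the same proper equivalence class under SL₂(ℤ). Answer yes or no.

D₁ = 184, D₂ = 184
river cycle of f (length 12): (5, 8, -6), (-6, 4, 7), (7, 10, -3), (-3, 8, 10), (10, 12, -1), (-1, 12, 10), (10, 8, -3), (-3, 10, 7), (7, 4, -6), (-6, 8, 5), … (2 more)
river cycle of g (length 12): (-6, 4, 7), (7, 10, -3), (-3, 8, 10), (10, 12, -1), (-1, 12, 10), (10, 8, -3), (-3, 10, 7), (7, 4, -6), (-6, 8, 5), (5, 12, -2), … (2 more)
cycles coincide ⇒ equivalent

yes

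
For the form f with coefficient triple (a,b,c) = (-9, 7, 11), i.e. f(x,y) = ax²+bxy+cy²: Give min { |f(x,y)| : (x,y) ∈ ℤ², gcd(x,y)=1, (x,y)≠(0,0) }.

river: ρ → (11,15,-5)
river: ρ → (-5,15,11)
river: ρ → (11,7,-9)
river: ρ → (-9,11,9)
river: ρ → (9,7,-11)
river: ρ → (-11,15,5)
river: ρ → (5,15,-11)
river: ρ → (-11,7,9)
river: ρ → (9,11,-9)
river: ρ → (-9,7,11)
closes: descent 0, river 10
min |a| on river = 5

5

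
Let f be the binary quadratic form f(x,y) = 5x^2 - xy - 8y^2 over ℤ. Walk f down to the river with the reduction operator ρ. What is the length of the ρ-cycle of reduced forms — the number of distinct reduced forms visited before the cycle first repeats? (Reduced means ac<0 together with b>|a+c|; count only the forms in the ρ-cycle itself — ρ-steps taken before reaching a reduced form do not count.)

D = 161, ⌊√D⌋ = 12
descent: ρ → (-8,1,5)
descent: ρ → (5,9,-4)  [lands on river]
river: ρ → (-4,7,7)
river: ρ → (7,7,-4)
river: ρ → (-4,9,5)
river: ρ → (5,11,-2)
river: ρ → (-2,9,10)
river: ρ → (10,11,-1)
river: ρ → (-1,11,10)
river: ρ → (10,9,-2)
river: ρ → (-2,11,5)
ρ-cycle length = 10 (tail of 2 descent steps not counted)

10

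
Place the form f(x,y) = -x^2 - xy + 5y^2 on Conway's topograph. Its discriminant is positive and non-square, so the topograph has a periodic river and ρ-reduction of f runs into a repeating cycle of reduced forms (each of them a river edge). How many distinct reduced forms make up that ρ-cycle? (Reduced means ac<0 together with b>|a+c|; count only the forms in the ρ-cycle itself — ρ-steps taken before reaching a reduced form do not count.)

D = 21, ⌊√D⌋ = 4
descent: ρ → (5,1,-1)
descent: ρ → (-1,3,3)  [lands on river]
river: ρ → (3,3,-1)
ρ-cycle length = 2 (tail of 2 descent steps not counted)

2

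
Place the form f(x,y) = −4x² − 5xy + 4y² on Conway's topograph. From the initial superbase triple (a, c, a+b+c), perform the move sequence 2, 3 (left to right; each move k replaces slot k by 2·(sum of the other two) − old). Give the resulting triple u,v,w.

start (-4,4,-5) = (f(1,0),f(0,1),f(1,1))
replace slot 2: 2·((-4)+(-5)) − 4 = -22 → (-4,-22,-5)
replace slot 3: 2·((-4)+(-22)) − (-5) = -47 → (-4,-22,-47)

-4,-22,-47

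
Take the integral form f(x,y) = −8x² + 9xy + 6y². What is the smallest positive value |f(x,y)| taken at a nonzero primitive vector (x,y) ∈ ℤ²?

river: ρ → (6,15,-2)
river: ρ → (-2,13,13)
river: ρ → (13,13,-2)
river: ρ → (-2,15,6)
river: ρ → (6,9,-8)
river: ρ → (-8,7,7)
river: ρ → (7,7,-8)
river: ρ → (-8,9,6)
closes: descent 0, river 8
min |a| on river = 2

2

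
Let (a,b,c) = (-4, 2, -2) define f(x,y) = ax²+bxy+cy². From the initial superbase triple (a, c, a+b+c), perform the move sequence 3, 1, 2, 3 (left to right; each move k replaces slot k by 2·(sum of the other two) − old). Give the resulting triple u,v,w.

start (-4,-2,-4) = (f(1,0),f(0,1),f(1,1))
replace slot 3: 2·((-4)+(-2)) − (-4) = -8 → (-4,-2,-8)
replace slot 1: 2·((-2)+(-8)) − (-4) = -16 → (-16,-2,-8)
replace slot 2: 2·((-16)+(-8)) − (-2) = -46 → (-16,-46,-8)
replace slot 3: 2·((-16)+(-46)) − (-8) = -116 → (-16,-46,-116)

-16,-46,-116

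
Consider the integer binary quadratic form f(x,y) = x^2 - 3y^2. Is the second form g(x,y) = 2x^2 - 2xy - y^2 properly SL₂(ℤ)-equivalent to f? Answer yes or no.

D₁ = 12, D₂ = 12
river cycle of f (length 2): (1, 2, -2), (-2, 2, 1)
river cycle of g (length 2): (-1, 2, 2), (2, 2, -1)
cycles differ ⇒ inequivalent

no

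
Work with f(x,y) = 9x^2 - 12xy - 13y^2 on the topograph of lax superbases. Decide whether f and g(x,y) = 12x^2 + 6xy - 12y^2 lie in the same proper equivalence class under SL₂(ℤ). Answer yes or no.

D₁ = 612, D₂ = 612
river cycle of f (length 8): (-13, 12, 9), (9, 24, -1), (-1, 24, 9), (9, 12, -13), (-13, 14, 8), (8, 18, -9), (-9, 18, 8), (8, 14, -13)
river cycle of g (length 6): (-12, 18, 6), (6, 18, -12), (-12, 6, 12), (12, 18, -6), (-6, 18, 12), (12, 6, -12)
cycles differ ⇒ inequivalent

no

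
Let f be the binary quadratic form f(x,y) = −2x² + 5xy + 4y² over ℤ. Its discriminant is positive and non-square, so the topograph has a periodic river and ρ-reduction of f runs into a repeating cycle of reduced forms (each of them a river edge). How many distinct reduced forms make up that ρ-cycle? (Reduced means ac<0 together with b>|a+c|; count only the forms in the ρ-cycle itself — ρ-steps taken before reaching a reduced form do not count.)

D = 57, ⌊√D⌋ = 7
river: ρ → (4,3,-3)
river: ρ → (-3,3,4)
river: ρ → (4,5,-2)
river: ρ → (-2,7,1)
river: ρ → (1,7,-2)
river: ρ → (-2,5,4)
ρ-cycle length = 6 (tail of 0 descent steps not counted)

6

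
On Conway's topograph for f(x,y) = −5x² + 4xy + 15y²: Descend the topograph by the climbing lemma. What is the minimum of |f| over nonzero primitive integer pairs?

descent: ρ → (15,-4,-5)
descent: ρ → (-5,14,6)  [lands on river]
river: ρ → (6,10,-9)
river: ρ → (-9,8,7)
river: ρ → (7,6,-10)
river: ρ → (-10,14,3)
river: ρ → (3,16,-5)
closes: descent 2, river 6
min |a| on river = 3

3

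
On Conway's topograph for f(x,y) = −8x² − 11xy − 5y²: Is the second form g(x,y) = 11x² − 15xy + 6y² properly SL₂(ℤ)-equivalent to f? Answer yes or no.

D₁ = -39, D₂ = -39
f is negative-definite; reduce −f:
−f: translate: b→-5 (≡11 mod 16), so (8,11,5)→(8,-5,2)
−f: flip: (8,-5,2)→(2,5,8)
−f: translate: b→1 (≡5 mod 4), so (2,5,8)→(2,1,5)
−f: reduced (well bottom): (2,1,5) with a≤c, −a<b≤a
flip sign back: reduced form of f is (-2,-1,-5)
g: translate: b→7 (≡-15 mod 22), so (11,-15,6)→(11,7,2)
g: flip: (11,7,2)→(2,-7,11)
g: translate: b→1 (≡-7 mod 4), so (2,-7,11)→(2,1,5)
g: reduced (well bottom): (2,1,5) with a≤c, −a<b≤a
reduced forms (-2, -1, -5) vs (2, 1, 5) ⇒ inequivalent

no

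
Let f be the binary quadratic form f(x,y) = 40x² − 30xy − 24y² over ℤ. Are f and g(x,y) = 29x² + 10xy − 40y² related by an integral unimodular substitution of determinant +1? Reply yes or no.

D₁ = 4740, D₂ = 4740
river cycle of f (length 14): (-24, 30, 40), (40, 50, -14), (-14, 62, 16), (16, 66, -6), (-6, 66, 16), (16, 62, -14), (-14, 50, 40), (40, 30, -24), (-24, 66, 4), (4, 62, -56), … (4 more)
river cycle of g (length 18): (29, 68, -1), (-1, 68, 29), (29, 48, -21), (-21, 36, 41), (41, 46, -16), (-16, 50, 35), (35, 20, -31), (-31, 42, 24), (24, 54, -19), (-19, 60, 15), … (8 more)
cycles differ ⇒ inequivalent

no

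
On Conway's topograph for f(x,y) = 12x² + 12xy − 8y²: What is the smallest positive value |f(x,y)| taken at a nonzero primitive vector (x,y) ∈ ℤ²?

river: ρ → (-8,20,4)
river: ρ → (4,20,-8)
river: ρ → (-8,12,12)
river: ρ → (12,12,-8)
closes: descent 0, river 4
min |a| on river = 4

4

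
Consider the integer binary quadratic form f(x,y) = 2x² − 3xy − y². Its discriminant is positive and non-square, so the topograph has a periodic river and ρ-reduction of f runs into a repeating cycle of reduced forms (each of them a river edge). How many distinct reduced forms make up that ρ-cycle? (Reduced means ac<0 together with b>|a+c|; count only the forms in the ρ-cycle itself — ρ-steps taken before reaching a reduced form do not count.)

D = 17, ⌊√D⌋ = 4
descent: ρ → (-1,3,2)  [lands on river]
river: ρ → (2,1,-2)
river: ρ → (-2,3,1)
river: ρ → (1,3,-2)
river: ρ → (-2,1,2)
river: ρ → (2,3,-1)
ρ-cycle length = 6 (tail of 1 descent step not counted)

6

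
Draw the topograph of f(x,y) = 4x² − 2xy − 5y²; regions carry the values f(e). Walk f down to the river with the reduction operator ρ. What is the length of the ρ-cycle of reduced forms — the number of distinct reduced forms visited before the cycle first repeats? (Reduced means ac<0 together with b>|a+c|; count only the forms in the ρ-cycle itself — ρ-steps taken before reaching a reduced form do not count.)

D = 84, ⌊√D⌋ = 9
descent: ρ → (-5,2,4)  [lands on river]
river: ρ → (4,6,-3)
river: ρ → (-3,6,4)
river: ρ → (4,2,-5)
river: ρ → (-5,8,1)
river: ρ → (1,8,-5)
ρ-cycle length = 6 (tail of 1 descent step not counted)

6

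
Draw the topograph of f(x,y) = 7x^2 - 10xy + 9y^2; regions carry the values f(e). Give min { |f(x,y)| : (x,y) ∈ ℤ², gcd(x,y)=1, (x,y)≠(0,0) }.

translate: b→4 (≡-10 mod 14), so (7,-10,9)→(7,4,6)
flip: (7,4,6)→(6,-4,7)
reduced (well bottom): (6,-4,7) with a≤c, −a<b≤a
well minimum = a = 6

6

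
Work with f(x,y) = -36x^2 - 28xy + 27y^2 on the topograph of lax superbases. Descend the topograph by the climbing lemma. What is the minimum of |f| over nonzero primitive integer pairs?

descent: ρ → (27,28,-36)  [lands on river]
river: ρ → (-36,44,19)
river: ρ → (19,32,-48)
river: ρ → (-48,64,3)
river: ρ → (3,68,-4)
river: ρ → (-4,68,3)
river: ρ → (3,64,-48)
river: ρ → (-48,32,19)
river: ρ → (19,44,-36)
river: ρ → (-36,28,27)
river: ρ → (27,26,-37)
river: ρ → (-37,48,16)
river: ρ → (16,48,-37)
river: ρ → (-37,26,27)
closes: descent 1, river 14
min |a| on river = 3

3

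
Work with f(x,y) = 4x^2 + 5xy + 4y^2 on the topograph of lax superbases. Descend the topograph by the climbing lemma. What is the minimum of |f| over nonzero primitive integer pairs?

translate: b→-3 (≡5 mod 8), so (4,5,4)→(4,-3,3)
flip: (4,-3,3)→(3,3,4)
reduced (well bottom): (3,3,4) with a≤c, −a<b≤a
well minimum = a = 3

3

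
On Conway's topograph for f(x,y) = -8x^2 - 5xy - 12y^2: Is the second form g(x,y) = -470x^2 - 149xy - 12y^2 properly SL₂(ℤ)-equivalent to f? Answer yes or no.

D₁ = -359, D₂ = -359
f is negative-definite; reduce −f:
−f: reduced (well bottom): (8,5,12) with a≤c, −a<b≤a
flip sign back: reduced form of f is (-8,-5,-12)
g is negative-definite; reduce −g:
−g: flip: (470,149,12)→(12,-149,470)
−g: translate: b→-5 (≡-149 mod 24), so (12,-149,470)→(12,-5,8)
−g: flip: (12,-5,8)→(8,5,12)
−g: reduced (well bottom): (8,5,12) with a≤c, −a<b≤a
flip sign back: reduced form of g is (-8,-5,-12)
reduced forms (-8, -5, -12) vs (-8, -5, -12) ⇒ equivalent

yes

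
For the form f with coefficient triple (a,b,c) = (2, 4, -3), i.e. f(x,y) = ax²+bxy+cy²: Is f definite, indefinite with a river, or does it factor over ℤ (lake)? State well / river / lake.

D = b²−4ac = 4² − 4·2·(-3) = 40
D > 0 non-square ⇒ indefinite ⇒ periodic river

river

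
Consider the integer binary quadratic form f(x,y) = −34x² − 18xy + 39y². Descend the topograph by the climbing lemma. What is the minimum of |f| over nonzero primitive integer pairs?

descent: ρ → (39,18,-34)  [lands on river]
river: ρ → (-34,50,23)
river: ρ → (23,42,-42)
river: ρ → (-42,42,23)
river: ρ → (23,50,-34)
river: ρ → (-34,18,39)
river: ρ → (39,60,-13)
river: ρ → (-13,70,14)
river: ρ → (14,70,-13)
river: ρ → (-13,60,39)
closes: descent 1, river 10
min |a| on river = 13

13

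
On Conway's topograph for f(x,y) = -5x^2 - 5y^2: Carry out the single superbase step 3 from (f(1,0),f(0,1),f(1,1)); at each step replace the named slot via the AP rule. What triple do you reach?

start (-5,-5,-10) = (f(1,0),f(0,1),f(1,1))
replace slot 3: 2·((-5)+(-5)) − (-10) = -10 → (-5,-5,-10)

-5,-5,-10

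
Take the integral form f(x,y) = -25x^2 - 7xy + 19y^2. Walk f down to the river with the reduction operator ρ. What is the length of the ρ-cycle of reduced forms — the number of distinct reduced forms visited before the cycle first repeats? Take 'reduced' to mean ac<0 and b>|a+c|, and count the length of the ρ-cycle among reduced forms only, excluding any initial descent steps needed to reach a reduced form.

D = 1949, ⌊√D⌋ = 44
descent: ρ → (19,7,-25)  [lands on river]
river: ρ → (-25,43,1)
river: ρ → (1,43,-25)
river: ρ → (-25,7,19)
river: ρ → (19,31,-13)
river: ρ → (-13,21,29)
river: ρ → (29,37,-5)
river: ρ → (-5,43,5)
river: ρ → (5,37,-29)
river: ρ → (-29,21,13)
river: ρ → (13,31,-19)
river: ρ → (-19,7,25)
river: ρ → (25,43,-1)
river: ρ → (-1,43,25)
river: ρ → (25,7,-19)
river: ρ → (-19,31,13)
river: ρ → (13,21,-29)
river: ρ → (-29,37,5)
river: ρ → (5,43,-5)
river: ρ → (-5,37,29)
river: ρ → (29,21,-13)
river: ρ → (-13,31,19)
ρ-cycle length = 22 (tail of 1 descent step not counted)

22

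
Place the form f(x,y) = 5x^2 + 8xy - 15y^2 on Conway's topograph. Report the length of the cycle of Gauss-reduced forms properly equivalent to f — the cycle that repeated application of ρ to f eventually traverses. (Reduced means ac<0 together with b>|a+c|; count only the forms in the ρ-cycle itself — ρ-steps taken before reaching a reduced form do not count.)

D = 364, ⌊√D⌋ = 19
descent: ρ → (-15,-8,5)
descent: ρ → (5,18,-2)  [lands on river]
river: ρ → (-2,18,5)
river: ρ → (5,12,-11)
river: ρ → (-11,10,6)
river: ρ → (6,14,-7)
river: ρ → (-7,14,6)
river: ρ → (6,10,-11)
river: ρ → (-11,12,5)
ρ-cycle length = 8 (tail of 2 descent steps not counted)

8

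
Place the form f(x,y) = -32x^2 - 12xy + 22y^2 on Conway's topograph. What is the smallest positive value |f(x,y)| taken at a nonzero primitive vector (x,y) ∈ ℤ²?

descent: ρ → (22,12,-32)  [lands on river]
river: ρ → (-32,52,2)
river: ρ → (2,52,-32)
river: ρ → (-32,12,22)
river: ρ → (22,32,-22)
river: ρ → (-22,12,32)
river: ρ → (32,52,-2)
river: ρ → (-2,52,32)
river: ρ → (32,12,-22)
river: ρ → (-22,32,22)
closes: descent 1, river 10
min |a| on river = 2

2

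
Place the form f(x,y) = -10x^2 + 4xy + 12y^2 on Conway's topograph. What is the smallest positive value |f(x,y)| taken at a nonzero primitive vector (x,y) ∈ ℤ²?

river: ρ → (12,20,-2)
river: ρ → (-2,20,12)
river: ρ → (12,4,-10)
river: ρ → (-10,16,6)
river: ρ → (6,20,-4)
river: ρ → (-4,20,6)
river: ρ → (6,16,-10)
river: ρ → (-10,4,12)
closes: descent 0, river 8
min |a| on river = 2

2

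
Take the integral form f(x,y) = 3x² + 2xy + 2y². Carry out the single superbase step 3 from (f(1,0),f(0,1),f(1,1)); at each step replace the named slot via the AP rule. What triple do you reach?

start (3,2,7) = (f(1,0),f(0,1),f(1,1))
replace slot 3: 2·(3+2) − 7 = 3 → (3,2,3)

3,2,3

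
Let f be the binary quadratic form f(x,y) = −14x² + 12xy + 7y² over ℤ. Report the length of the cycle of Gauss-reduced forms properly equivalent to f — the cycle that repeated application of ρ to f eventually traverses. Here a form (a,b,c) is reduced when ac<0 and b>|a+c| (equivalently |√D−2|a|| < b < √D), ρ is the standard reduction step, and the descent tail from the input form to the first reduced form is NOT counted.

D = 536, ⌊√D⌋ = 23
river: ρ → (7,16,-10)
river: ρ → (-10,4,13)
river: ρ → (13,22,-1)
river: ρ → (-1,22,13)
river: ρ → (13,4,-10)
river: ρ → (-10,16,7)
river: ρ → (7,12,-14)
river: ρ → (-14,16,5)
river: ρ → (5,14,-17)
river: ρ → (-17,20,2)
river: ρ → (2,20,-17)
river: ρ → (-17,14,5)
river: ρ → (5,16,-14)
river: ρ → (-14,12,7)
ρ-cycle length = 14 (tail of 0 descent steps not counted)

14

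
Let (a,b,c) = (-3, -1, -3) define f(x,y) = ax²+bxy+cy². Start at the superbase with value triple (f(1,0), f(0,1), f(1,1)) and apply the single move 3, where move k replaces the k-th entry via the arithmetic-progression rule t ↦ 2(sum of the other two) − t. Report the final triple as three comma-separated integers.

start (-3,-3,-7) = (f(1,0),f(0,1),f(1,1))
replace slot 3: 2·((-3)+(-3)) − (-7) = -5 → (-3,-3,-5)

-3,-3,-5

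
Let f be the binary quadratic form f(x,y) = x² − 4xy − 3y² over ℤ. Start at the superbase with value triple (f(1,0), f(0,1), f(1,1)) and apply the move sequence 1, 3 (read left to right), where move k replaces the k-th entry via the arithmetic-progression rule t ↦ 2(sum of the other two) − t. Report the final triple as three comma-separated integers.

start (1,-3,-6) = (f(1,0),f(0,1),f(1,1))
replace slot 1: 2·((-3)+(-6)) − 1 = -19 → (-19,-3,-6)
replace slot 3: 2·((-19)+(-3)) − (-6) = -38 → (-19,-3,-38)

-19,-3,-38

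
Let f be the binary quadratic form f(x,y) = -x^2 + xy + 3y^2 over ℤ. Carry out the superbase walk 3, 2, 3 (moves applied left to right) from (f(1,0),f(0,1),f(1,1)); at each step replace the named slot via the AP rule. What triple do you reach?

start (-1,3,3) = (f(1,0),f(0,1),f(1,1))
replace slot 3: 2·((-1)+3) − 3 = 1 → (-1,3,1)
replace slot 2: 2·((-1)+1) − 3 = -3 → (-1,-3,1)
replace slot 3: 2·((-1)+(-3)) − 1 = -9 → (-1,-3,-9)

-1,-3,-9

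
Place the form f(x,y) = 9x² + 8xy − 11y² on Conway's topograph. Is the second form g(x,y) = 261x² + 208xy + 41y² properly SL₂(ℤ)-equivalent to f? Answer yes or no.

D₁ = 460, D₂ = 460
river cycle of f (length 10): (-11, 14, 6), (6, 10, -15), (-15, 20, 1), (1, 20, -15), (-15, 10, 6), (6, 14, -11), (-11, 8, 9), (9, 10, -10), (-10, 10, 9), (9, 8, -11)
river cycle of g (length 10): (6, 10, -15), (-15, 20, 1), (1, 20, -15), (-15, 10, 6), (6, 14, -11), (-11, 8, 9), (9, 10, -10), (-10, 10, 9), (9, 8, -11), (-11, 14, 6)
cycles coincide ⇒ equivalent

yes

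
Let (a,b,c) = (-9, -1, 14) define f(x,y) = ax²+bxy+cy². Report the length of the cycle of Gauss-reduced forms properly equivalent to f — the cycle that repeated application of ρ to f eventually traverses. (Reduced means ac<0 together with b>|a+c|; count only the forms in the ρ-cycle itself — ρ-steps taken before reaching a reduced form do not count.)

D = 505, ⌊√D⌋ = 22
descent: ρ → (14,1,-9)
descent: ρ → (-9,17,6)  [lands on river]
river: ρ → (6,19,-6)
river: ρ → (-6,17,9)
river: ρ → (9,19,-4)
river: ρ → (-4,21,4)
river: ρ → (4,19,-9)
ρ-cycle length = 6 (tail of 2 descent steps not counted)

6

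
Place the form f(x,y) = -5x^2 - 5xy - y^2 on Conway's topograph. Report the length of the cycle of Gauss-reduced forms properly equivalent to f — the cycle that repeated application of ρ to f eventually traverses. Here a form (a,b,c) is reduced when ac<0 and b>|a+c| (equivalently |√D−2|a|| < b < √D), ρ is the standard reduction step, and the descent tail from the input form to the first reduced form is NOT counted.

D = 5, ⌊√D⌋ = 2
descent: ρ → (-1,1,1)  [lands on river]
river: ρ → (1,1,-1)
ρ-cycle length = 2 (tail of 1 descent step not counted)

2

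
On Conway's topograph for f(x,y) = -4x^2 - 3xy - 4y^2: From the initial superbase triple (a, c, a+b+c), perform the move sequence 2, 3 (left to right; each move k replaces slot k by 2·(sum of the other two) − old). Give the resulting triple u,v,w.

start (-4,-4,-11) = (f(1,0),f(0,1),f(1,1))
replace slot 2: 2·((-4)+(-11)) − (-4) = -26 → (-4,-26,-11)
replace slot 3: 2·((-4)+(-26)) − (-11) = -49 → (-4,-26,-49)

-4,-26,-49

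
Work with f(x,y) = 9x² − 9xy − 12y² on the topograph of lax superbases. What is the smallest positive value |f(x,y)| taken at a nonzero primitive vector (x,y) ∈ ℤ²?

descent: ρ → (-12,9,9)  [lands on river]
river: ρ → (9,9,-12)
river: ρ → (-12,15,6)
river: ρ → (6,21,-3)
river: ρ → (-3,21,6)
river: ρ → (6,15,-12)
closes: descent 1, river 6
min |a| on river = 3

3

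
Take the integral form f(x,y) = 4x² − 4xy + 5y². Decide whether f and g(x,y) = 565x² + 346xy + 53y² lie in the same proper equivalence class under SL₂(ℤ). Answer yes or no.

D₁ = -64, D₂ = -64
f: translate: b→4 (≡-4 mod 8), so (4,-4,5)→(4,4,5)
f: reduced (well bottom): (4,4,5) with a≤c, −a<b≤a
g: flip: (565,346,53)→(53,-346,565)
g: translate: b→-28 (≡-346 mod 106), so (53,-346,565)→(53,-28,4)
g: flip: (53,-28,4)→(4,28,53)
g: translate: b→4 (≡28 mod 8), so (4,28,53)→(4,4,5)
g: reduced (well bottom): (4,4,5) with a≤c, −a<b≤a
reduced forms (4, 4, 5) vs (4, 4, 5) ⇒ equivalent

yes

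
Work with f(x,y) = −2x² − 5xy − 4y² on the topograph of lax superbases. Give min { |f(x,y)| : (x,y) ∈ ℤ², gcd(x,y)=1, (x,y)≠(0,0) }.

translate: b→1 (≡5 mod 4), so (2,5,4)→(2,1,1)
flip: (2,1,1)→(1,-1,2)
translate: b→1 (≡-1 mod 2), so (1,-1,2)→(1,1,2)
reduced (well bottom): (1,1,2) with a≤c, −a<b≤a
well minimum |f| = |-1| = 1 (negative-definite)

1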